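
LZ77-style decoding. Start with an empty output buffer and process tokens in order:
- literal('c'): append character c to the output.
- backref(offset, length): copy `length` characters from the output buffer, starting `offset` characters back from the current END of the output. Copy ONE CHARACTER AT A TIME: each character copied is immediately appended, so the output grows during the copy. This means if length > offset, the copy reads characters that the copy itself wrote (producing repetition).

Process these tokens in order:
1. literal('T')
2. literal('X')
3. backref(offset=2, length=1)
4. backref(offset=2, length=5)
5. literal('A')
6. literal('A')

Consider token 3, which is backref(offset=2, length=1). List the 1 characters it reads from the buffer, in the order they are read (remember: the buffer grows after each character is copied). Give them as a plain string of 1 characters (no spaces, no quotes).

Answer: T

Derivation:
Token 1: literal('T'). Output: "T"
Token 2: literal('X'). Output: "TX"
Token 3: backref(off=2, len=1). Buffer before: "TX" (len 2)
  byte 1: read out[0]='T', append. Buffer now: "TXT"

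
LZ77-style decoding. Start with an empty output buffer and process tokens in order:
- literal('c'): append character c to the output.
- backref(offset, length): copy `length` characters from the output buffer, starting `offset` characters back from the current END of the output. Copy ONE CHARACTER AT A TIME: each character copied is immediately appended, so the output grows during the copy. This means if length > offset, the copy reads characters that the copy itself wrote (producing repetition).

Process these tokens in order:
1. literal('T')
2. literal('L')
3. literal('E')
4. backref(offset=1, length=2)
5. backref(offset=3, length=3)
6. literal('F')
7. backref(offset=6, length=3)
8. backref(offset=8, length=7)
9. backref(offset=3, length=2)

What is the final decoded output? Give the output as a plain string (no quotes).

Answer: TLEEEEEEFEEEEEEEFEEFE

Derivation:
Token 1: literal('T'). Output: "T"
Token 2: literal('L'). Output: "TL"
Token 3: literal('E'). Output: "TLE"
Token 4: backref(off=1, len=2) (overlapping!). Copied 'EE' from pos 2. Output: "TLEEE"
Token 5: backref(off=3, len=3). Copied 'EEE' from pos 2. Output: "TLEEEEEE"
Token 6: literal('F'). Output: "TLEEEEEEF"
Token 7: backref(off=6, len=3). Copied 'EEE' from pos 3. Output: "TLEEEEEEFEEE"
Token 8: backref(off=8, len=7). Copied 'EEEEFEE' from pos 4. Output: "TLEEEEEEFEEEEEEEFEE"
Token 9: backref(off=3, len=2). Copied 'FE' from pos 16. Output: "TLEEEEEEFEEEEEEEFEEFE"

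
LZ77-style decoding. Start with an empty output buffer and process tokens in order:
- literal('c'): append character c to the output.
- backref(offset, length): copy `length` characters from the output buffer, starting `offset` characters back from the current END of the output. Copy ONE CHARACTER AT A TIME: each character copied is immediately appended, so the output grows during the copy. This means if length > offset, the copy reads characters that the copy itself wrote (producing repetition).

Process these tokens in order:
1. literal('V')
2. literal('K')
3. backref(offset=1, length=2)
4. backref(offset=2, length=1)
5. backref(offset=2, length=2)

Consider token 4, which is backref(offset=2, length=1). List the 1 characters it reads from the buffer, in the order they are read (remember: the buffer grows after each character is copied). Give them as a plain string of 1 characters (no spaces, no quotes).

Token 1: literal('V'). Output: "V"
Token 2: literal('K'). Output: "VK"
Token 3: backref(off=1, len=2) (overlapping!). Copied 'KK' from pos 1. Output: "VKKK"
Token 4: backref(off=2, len=1). Buffer before: "VKKK" (len 4)
  byte 1: read out[2]='K', append. Buffer now: "VKKKK"

Answer: K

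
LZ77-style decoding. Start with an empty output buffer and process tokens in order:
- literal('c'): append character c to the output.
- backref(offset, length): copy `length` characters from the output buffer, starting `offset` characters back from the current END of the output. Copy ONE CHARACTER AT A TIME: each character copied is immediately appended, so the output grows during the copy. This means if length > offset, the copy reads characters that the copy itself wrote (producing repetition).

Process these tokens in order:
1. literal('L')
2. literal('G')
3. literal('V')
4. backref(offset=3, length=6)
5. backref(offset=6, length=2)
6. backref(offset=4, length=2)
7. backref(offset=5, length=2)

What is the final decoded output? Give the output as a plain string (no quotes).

Token 1: literal('L'). Output: "L"
Token 2: literal('G'). Output: "LG"
Token 3: literal('V'). Output: "LGV"
Token 4: backref(off=3, len=6) (overlapping!). Copied 'LGVLGV' from pos 0. Output: "LGVLGVLGV"
Token 5: backref(off=6, len=2). Copied 'LG' from pos 3. Output: "LGVLGVLGVLG"
Token 6: backref(off=4, len=2). Copied 'GV' from pos 7. Output: "LGVLGVLGVLGGV"
Token 7: backref(off=5, len=2). Copied 'VL' from pos 8. Output: "LGVLGVLGVLGGVVL"

Answer: LGVLGVLGVLGGVVL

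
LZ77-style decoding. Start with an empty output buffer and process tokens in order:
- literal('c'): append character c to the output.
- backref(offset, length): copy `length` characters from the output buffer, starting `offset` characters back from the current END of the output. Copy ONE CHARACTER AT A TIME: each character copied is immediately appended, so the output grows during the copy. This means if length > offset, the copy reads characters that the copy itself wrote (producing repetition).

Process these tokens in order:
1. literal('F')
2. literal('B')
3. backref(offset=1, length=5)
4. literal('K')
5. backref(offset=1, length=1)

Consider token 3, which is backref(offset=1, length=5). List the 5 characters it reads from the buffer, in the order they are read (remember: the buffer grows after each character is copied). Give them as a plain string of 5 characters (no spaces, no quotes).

Token 1: literal('F'). Output: "F"
Token 2: literal('B'). Output: "FB"
Token 3: backref(off=1, len=5). Buffer before: "FB" (len 2)
  byte 1: read out[1]='B', append. Buffer now: "FBB"
  byte 2: read out[2]='B', append. Buffer now: "FBBB"
  byte 3: read out[3]='B', append. Buffer now: "FBBBB"
  byte 4: read out[4]='B', append. Buffer now: "FBBBBB"
  byte 5: read out[5]='B', append. Buffer now: "FBBBBBB"

Answer: BBBBB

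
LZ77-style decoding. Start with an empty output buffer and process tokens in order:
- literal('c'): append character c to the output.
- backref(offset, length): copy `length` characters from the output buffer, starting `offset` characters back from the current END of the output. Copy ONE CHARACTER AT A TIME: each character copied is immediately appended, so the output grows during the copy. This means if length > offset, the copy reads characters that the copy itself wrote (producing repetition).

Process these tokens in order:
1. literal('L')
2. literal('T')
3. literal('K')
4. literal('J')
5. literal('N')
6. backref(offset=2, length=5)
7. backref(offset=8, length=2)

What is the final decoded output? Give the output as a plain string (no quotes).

Token 1: literal('L'). Output: "L"
Token 2: literal('T'). Output: "LT"
Token 3: literal('K'). Output: "LTK"
Token 4: literal('J'). Output: "LTKJ"
Token 5: literal('N'). Output: "LTKJN"
Token 6: backref(off=2, len=5) (overlapping!). Copied 'JNJNJ' from pos 3. Output: "LTKJNJNJNJ"
Token 7: backref(off=8, len=2). Copied 'KJ' from pos 2. Output: "LTKJNJNJNJKJ"

Answer: LTKJNJNJNJKJ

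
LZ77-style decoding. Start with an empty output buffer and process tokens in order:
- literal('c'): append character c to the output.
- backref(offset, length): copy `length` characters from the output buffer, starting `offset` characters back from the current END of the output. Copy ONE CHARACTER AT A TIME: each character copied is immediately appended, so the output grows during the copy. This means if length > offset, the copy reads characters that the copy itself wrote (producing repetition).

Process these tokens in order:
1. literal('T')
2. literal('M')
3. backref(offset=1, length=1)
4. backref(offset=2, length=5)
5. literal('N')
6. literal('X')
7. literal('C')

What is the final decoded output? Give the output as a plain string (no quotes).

Token 1: literal('T'). Output: "T"
Token 2: literal('M'). Output: "TM"
Token 3: backref(off=1, len=1). Copied 'M' from pos 1. Output: "TMM"
Token 4: backref(off=2, len=5) (overlapping!). Copied 'MMMMM' from pos 1. Output: "TMMMMMMM"
Token 5: literal('N'). Output: "TMMMMMMMN"
Token 6: literal('X'). Output: "TMMMMMMMNX"
Token 7: literal('C'). Output: "TMMMMMMMNXC"

Answer: TMMMMMMMNXC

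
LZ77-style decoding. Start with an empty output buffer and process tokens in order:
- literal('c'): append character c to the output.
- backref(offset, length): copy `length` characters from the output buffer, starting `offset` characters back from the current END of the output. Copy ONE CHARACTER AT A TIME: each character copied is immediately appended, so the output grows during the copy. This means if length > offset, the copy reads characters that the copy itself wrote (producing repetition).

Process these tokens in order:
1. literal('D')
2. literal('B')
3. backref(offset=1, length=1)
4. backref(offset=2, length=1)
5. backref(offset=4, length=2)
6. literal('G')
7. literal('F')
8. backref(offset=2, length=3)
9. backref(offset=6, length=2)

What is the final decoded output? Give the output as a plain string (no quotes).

Answer: DBBBDBGFGFGBG

Derivation:
Token 1: literal('D'). Output: "D"
Token 2: literal('B'). Output: "DB"
Token 3: backref(off=1, len=1). Copied 'B' from pos 1. Output: "DBB"
Token 4: backref(off=2, len=1). Copied 'B' from pos 1. Output: "DBBB"
Token 5: backref(off=4, len=2). Copied 'DB' from pos 0. Output: "DBBBDB"
Token 6: literal('G'). Output: "DBBBDBG"
Token 7: literal('F'). Output: "DBBBDBGF"
Token 8: backref(off=2, len=3) (overlapping!). Copied 'GFG' from pos 6. Output: "DBBBDBGFGFG"
Token 9: backref(off=6, len=2). Copied 'BG' from pos 5. Output: "DBBBDBGFGFGBG"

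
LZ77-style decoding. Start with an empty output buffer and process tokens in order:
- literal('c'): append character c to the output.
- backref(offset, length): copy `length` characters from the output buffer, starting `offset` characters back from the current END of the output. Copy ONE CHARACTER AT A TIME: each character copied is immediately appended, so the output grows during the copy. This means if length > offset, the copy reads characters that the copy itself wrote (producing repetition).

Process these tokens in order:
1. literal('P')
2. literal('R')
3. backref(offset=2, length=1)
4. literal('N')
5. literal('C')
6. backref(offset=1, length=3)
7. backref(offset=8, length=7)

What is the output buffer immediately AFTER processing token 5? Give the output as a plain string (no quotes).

Token 1: literal('P'). Output: "P"
Token 2: literal('R'). Output: "PR"
Token 3: backref(off=2, len=1). Copied 'P' from pos 0. Output: "PRP"
Token 4: literal('N'). Output: "PRPN"
Token 5: literal('C'). Output: "PRPNC"

Answer: PRPNC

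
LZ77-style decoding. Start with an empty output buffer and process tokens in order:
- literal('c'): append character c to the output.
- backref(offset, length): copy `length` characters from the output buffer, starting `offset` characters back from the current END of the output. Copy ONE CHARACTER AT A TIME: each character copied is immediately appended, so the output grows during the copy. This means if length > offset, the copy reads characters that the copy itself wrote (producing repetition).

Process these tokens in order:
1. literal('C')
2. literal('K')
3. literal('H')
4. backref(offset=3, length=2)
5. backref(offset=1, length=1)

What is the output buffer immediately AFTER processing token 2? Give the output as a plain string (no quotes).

Token 1: literal('C'). Output: "C"
Token 2: literal('K'). Output: "CK"

Answer: CK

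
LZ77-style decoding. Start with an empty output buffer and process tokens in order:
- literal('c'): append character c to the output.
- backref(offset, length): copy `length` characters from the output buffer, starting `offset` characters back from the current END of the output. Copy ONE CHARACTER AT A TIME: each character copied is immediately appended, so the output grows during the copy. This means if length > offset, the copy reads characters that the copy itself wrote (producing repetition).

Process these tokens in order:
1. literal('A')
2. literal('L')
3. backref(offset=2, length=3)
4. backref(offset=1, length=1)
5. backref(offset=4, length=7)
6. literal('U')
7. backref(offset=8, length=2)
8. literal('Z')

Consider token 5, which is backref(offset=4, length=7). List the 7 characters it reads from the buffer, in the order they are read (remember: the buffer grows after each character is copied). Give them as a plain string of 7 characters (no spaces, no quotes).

Token 1: literal('A'). Output: "A"
Token 2: literal('L'). Output: "AL"
Token 3: backref(off=2, len=3) (overlapping!). Copied 'ALA' from pos 0. Output: "ALALA"
Token 4: backref(off=1, len=1). Copied 'A' from pos 4. Output: "ALALAA"
Token 5: backref(off=4, len=7). Buffer before: "ALALAA" (len 6)
  byte 1: read out[2]='A', append. Buffer now: "ALALAAA"
  byte 2: read out[3]='L', append. Buffer now: "ALALAAAL"
  byte 3: read out[4]='A', append. Buffer now: "ALALAAALA"
  byte 4: read out[5]='A', append. Buffer now: "ALALAAALAA"
  byte 5: read out[6]='A', append. Buffer now: "ALALAAALAAA"
  byte 6: read out[7]='L', append. Buffer now: "ALALAAALAAAL"
  byte 7: read out[8]='A', append. Buffer now: "ALALAAALAAALA"

Answer: ALAAALA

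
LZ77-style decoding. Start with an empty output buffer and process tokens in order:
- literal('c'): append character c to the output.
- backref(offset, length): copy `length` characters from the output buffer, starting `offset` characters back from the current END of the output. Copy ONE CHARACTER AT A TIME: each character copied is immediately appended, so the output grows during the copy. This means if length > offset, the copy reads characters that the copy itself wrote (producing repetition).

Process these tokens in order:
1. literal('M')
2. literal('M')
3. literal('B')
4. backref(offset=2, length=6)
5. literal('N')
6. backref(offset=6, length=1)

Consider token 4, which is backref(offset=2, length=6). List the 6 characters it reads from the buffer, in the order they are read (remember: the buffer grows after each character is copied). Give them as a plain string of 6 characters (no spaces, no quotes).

Token 1: literal('M'). Output: "M"
Token 2: literal('M'). Output: "MM"
Token 3: literal('B'). Output: "MMB"
Token 4: backref(off=2, len=6). Buffer before: "MMB" (len 3)
  byte 1: read out[1]='M', append. Buffer now: "MMBM"
  byte 2: read out[2]='B', append. Buffer now: "MMBMB"
  byte 3: read out[3]='M', append. Buffer now: "MMBMBM"
  byte 4: read out[4]='B', append. Buffer now: "MMBMBMB"
  byte 5: read out[5]='M', append. Buffer now: "MMBMBMBM"
  byte 6: read out[6]='B', append. Buffer now: "MMBMBMBMB"

Answer: MBMBMB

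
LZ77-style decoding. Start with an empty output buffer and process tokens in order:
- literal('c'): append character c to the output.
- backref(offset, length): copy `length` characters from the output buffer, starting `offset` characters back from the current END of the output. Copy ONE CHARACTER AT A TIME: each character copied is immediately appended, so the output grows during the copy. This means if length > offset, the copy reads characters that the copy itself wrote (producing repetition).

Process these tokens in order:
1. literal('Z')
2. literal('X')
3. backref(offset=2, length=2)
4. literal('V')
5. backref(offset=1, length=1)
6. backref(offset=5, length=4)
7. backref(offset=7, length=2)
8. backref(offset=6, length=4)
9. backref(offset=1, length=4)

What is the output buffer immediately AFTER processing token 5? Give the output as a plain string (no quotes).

Token 1: literal('Z'). Output: "Z"
Token 2: literal('X'). Output: "ZX"
Token 3: backref(off=2, len=2). Copied 'ZX' from pos 0. Output: "ZXZX"
Token 4: literal('V'). Output: "ZXZXV"
Token 5: backref(off=1, len=1). Copied 'V' from pos 4. Output: "ZXZXVV"

Answer: ZXZXVV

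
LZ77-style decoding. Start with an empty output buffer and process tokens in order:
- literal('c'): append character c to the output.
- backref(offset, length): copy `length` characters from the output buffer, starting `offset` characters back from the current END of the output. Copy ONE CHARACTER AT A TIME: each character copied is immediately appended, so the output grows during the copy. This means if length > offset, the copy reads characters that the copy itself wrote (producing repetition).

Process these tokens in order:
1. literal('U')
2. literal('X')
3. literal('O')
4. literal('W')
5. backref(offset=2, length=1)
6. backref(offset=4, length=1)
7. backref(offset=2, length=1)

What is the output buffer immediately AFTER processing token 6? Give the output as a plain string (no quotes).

Token 1: literal('U'). Output: "U"
Token 2: literal('X'). Output: "UX"
Token 3: literal('O'). Output: "UXO"
Token 4: literal('W'). Output: "UXOW"
Token 5: backref(off=2, len=1). Copied 'O' from pos 2. Output: "UXOWO"
Token 6: backref(off=4, len=1). Copied 'X' from pos 1. Output: "UXOWOX"

Answer: UXOWOX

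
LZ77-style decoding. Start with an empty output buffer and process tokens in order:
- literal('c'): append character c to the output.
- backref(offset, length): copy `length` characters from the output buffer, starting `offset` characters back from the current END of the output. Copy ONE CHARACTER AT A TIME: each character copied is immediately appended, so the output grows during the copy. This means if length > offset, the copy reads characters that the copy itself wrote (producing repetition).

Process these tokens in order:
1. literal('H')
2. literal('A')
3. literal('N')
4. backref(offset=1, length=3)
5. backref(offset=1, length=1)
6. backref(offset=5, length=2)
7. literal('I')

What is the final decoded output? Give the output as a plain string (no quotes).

Answer: HANNNNNNNI

Derivation:
Token 1: literal('H'). Output: "H"
Token 2: literal('A'). Output: "HA"
Token 3: literal('N'). Output: "HAN"
Token 4: backref(off=1, len=3) (overlapping!). Copied 'NNN' from pos 2. Output: "HANNNN"
Token 5: backref(off=1, len=1). Copied 'N' from pos 5. Output: "HANNNNN"
Token 6: backref(off=5, len=2). Copied 'NN' from pos 2. Output: "HANNNNNNN"
Token 7: literal('I'). Output: "HANNNNNNNI"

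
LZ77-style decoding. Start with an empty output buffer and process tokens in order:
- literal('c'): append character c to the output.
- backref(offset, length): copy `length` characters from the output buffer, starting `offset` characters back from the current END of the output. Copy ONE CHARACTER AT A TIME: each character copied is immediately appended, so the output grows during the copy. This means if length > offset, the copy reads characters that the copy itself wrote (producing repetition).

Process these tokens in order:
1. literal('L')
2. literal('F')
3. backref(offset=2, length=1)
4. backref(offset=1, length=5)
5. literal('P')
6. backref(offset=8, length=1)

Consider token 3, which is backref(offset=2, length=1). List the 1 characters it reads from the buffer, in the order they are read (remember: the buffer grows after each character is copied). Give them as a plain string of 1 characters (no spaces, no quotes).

Answer: L

Derivation:
Token 1: literal('L'). Output: "L"
Token 2: literal('F'). Output: "LF"
Token 3: backref(off=2, len=1). Buffer before: "LF" (len 2)
  byte 1: read out[0]='L', append. Buffer now: "LFL"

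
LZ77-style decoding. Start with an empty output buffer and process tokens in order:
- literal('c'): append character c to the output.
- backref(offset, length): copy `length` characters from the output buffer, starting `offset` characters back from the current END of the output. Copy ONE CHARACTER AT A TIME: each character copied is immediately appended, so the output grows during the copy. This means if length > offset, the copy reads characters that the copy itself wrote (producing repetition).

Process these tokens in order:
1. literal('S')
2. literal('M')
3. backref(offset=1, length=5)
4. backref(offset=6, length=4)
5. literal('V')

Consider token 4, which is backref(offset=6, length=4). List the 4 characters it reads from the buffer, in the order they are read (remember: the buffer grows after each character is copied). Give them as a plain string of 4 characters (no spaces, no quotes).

Token 1: literal('S'). Output: "S"
Token 2: literal('M'). Output: "SM"
Token 3: backref(off=1, len=5) (overlapping!). Copied 'MMMMM' from pos 1. Output: "SMMMMMM"
Token 4: backref(off=6, len=4). Buffer before: "SMMMMMM" (len 7)
  byte 1: read out[1]='M', append. Buffer now: "SMMMMMMM"
  byte 2: read out[2]='M', append. Buffer now: "SMMMMMMMM"
  byte 3: read out[3]='M', append. Buffer now: "SMMMMMMMMM"
  byte 4: read out[4]='M', append. Buffer now: "SMMMMMMMMMM"

Answer: MMMM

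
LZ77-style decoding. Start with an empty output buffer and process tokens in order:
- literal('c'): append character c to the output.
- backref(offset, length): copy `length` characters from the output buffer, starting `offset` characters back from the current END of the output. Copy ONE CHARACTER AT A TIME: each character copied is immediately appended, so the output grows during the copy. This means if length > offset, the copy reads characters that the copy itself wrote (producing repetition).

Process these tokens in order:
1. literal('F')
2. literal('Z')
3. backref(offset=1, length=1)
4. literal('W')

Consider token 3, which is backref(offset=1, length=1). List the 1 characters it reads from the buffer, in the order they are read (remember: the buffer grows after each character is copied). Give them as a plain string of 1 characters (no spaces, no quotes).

Token 1: literal('F'). Output: "F"
Token 2: literal('Z'). Output: "FZ"
Token 3: backref(off=1, len=1). Buffer before: "FZ" (len 2)
  byte 1: read out[1]='Z', append. Buffer now: "FZZ"

Answer: Z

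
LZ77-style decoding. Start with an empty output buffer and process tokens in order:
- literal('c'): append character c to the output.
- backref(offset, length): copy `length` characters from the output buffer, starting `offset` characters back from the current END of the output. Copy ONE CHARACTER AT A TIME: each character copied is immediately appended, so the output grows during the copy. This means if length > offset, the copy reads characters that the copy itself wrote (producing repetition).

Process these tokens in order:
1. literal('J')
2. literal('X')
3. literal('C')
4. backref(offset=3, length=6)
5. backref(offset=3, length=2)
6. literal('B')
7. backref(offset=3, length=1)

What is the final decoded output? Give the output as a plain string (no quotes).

Token 1: literal('J'). Output: "J"
Token 2: literal('X'). Output: "JX"
Token 3: literal('C'). Output: "JXC"
Token 4: backref(off=3, len=6) (overlapping!). Copied 'JXCJXC' from pos 0. Output: "JXCJXCJXC"
Token 5: backref(off=3, len=2). Copied 'JX' from pos 6. Output: "JXCJXCJXCJX"
Token 6: literal('B'). Output: "JXCJXCJXCJXB"
Token 7: backref(off=3, len=1). Copied 'J' from pos 9. Output: "JXCJXCJXCJXBJ"

Answer: JXCJXCJXCJXBJ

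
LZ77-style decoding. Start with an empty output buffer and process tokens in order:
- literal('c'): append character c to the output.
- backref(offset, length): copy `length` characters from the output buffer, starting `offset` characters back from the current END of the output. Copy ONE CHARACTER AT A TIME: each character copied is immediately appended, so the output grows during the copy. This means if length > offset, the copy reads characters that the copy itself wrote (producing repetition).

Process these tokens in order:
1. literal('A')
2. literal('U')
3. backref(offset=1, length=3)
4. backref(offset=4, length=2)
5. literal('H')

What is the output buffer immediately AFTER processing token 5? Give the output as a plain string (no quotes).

Answer: AUUUUUUH

Derivation:
Token 1: literal('A'). Output: "A"
Token 2: literal('U'). Output: "AU"
Token 3: backref(off=1, len=3) (overlapping!). Copied 'UUU' from pos 1. Output: "AUUUU"
Token 4: backref(off=4, len=2). Copied 'UU' from pos 1. Output: "AUUUUUU"
Token 5: literal('H'). Output: "AUUUUUUH"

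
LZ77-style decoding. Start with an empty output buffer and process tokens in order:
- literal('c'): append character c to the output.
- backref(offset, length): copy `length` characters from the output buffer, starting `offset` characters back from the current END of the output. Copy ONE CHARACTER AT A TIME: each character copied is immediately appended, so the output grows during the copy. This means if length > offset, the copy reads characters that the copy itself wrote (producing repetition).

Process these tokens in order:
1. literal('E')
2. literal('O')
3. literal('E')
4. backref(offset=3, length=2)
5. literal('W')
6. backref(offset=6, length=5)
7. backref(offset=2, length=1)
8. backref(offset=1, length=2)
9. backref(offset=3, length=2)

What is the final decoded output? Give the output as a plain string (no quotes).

Token 1: literal('E'). Output: "E"
Token 2: literal('O'). Output: "EO"
Token 3: literal('E'). Output: "EOE"
Token 4: backref(off=3, len=2). Copied 'EO' from pos 0. Output: "EOEEO"
Token 5: literal('W'). Output: "EOEEOW"
Token 6: backref(off=6, len=5). Copied 'EOEEO' from pos 0. Output: "EOEEOWEOEEO"
Token 7: backref(off=2, len=1). Copied 'E' from pos 9. Output: "EOEEOWEOEEOE"
Token 8: backref(off=1, len=2) (overlapping!). Copied 'EE' from pos 11. Output: "EOEEOWEOEEOEEE"
Token 9: backref(off=3, len=2). Copied 'EE' from pos 11. Output: "EOEEOWEOEEOEEEEE"

Answer: EOEEOWEOEEOEEEEE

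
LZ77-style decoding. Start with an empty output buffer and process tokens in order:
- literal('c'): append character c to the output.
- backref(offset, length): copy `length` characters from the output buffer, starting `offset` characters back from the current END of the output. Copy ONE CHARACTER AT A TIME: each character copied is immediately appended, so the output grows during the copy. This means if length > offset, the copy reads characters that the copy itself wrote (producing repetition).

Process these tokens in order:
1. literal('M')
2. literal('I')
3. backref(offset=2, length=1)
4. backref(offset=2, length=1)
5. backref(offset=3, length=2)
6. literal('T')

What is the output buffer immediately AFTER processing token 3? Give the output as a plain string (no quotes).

Token 1: literal('M'). Output: "M"
Token 2: literal('I'). Output: "MI"
Token 3: backref(off=2, len=1). Copied 'M' from pos 0. Output: "MIM"

Answer: MIM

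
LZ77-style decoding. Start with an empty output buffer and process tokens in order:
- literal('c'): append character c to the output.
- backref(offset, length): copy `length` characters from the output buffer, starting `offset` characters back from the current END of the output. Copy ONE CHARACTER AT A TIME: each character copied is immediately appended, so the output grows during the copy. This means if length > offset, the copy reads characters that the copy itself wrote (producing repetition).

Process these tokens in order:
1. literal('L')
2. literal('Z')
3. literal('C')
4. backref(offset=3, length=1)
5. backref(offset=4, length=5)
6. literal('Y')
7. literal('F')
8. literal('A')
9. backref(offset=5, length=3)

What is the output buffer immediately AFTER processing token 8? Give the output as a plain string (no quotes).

Token 1: literal('L'). Output: "L"
Token 2: literal('Z'). Output: "LZ"
Token 3: literal('C'). Output: "LZC"
Token 4: backref(off=3, len=1). Copied 'L' from pos 0. Output: "LZCL"
Token 5: backref(off=4, len=5) (overlapping!). Copied 'LZCLL' from pos 0. Output: "LZCLLZCLL"
Token 6: literal('Y'). Output: "LZCLLZCLLY"
Token 7: literal('F'). Output: "LZCLLZCLLYF"
Token 8: literal('A'). Output: "LZCLLZCLLYFA"

Answer: LZCLLZCLLYFA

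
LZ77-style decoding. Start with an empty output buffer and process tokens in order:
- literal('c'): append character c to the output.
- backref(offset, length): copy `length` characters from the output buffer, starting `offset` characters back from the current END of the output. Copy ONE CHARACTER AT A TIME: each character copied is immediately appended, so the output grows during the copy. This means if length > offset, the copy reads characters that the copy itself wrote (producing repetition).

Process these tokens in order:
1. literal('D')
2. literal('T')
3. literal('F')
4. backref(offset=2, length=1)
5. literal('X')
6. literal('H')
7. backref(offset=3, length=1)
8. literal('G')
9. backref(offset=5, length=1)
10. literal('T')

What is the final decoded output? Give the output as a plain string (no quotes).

Answer: DTFTXHTGTT

Derivation:
Token 1: literal('D'). Output: "D"
Token 2: literal('T'). Output: "DT"
Token 3: literal('F'). Output: "DTF"
Token 4: backref(off=2, len=1). Copied 'T' from pos 1. Output: "DTFT"
Token 5: literal('X'). Output: "DTFTX"
Token 6: literal('H'). Output: "DTFTXH"
Token 7: backref(off=3, len=1). Copied 'T' from pos 3. Output: "DTFTXHT"
Token 8: literal('G'). Output: "DTFTXHTG"
Token 9: backref(off=5, len=1). Copied 'T' from pos 3. Output: "DTFTXHTGT"
Token 10: literal('T'). Output: "DTFTXHTGTT"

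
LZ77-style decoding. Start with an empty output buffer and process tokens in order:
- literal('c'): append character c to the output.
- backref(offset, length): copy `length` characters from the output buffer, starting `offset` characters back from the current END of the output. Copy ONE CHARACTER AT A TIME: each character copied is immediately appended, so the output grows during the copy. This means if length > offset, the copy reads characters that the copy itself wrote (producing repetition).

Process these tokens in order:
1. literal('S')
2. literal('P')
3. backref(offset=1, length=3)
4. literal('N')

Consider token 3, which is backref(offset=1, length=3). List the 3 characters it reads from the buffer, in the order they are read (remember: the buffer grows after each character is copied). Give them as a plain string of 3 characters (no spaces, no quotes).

Token 1: literal('S'). Output: "S"
Token 2: literal('P'). Output: "SP"
Token 3: backref(off=1, len=3). Buffer before: "SP" (len 2)
  byte 1: read out[1]='P', append. Buffer now: "SPP"
  byte 2: read out[2]='P', append. Buffer now: "SPPP"
  byte 3: read out[3]='P', append. Buffer now: "SPPPP"

Answer: PPP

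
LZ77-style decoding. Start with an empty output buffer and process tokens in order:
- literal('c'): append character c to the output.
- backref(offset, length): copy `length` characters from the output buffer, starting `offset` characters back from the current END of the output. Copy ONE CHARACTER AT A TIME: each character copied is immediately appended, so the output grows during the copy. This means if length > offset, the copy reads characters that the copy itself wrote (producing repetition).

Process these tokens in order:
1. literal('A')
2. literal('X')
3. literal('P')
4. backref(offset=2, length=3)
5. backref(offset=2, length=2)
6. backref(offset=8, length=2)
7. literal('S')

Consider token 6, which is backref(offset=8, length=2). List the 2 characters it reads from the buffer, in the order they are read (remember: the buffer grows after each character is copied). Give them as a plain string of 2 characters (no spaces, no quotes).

Answer: AX

Derivation:
Token 1: literal('A'). Output: "A"
Token 2: literal('X'). Output: "AX"
Token 3: literal('P'). Output: "AXP"
Token 4: backref(off=2, len=3) (overlapping!). Copied 'XPX' from pos 1. Output: "AXPXPX"
Token 5: backref(off=2, len=2). Copied 'PX' from pos 4. Output: "AXPXPXPX"
Token 6: backref(off=8, len=2). Buffer before: "AXPXPXPX" (len 8)
  byte 1: read out[0]='A', append. Buffer now: "AXPXPXPXA"
  byte 2: read out[1]='X', append. Buffer now: "AXPXPXPXAX"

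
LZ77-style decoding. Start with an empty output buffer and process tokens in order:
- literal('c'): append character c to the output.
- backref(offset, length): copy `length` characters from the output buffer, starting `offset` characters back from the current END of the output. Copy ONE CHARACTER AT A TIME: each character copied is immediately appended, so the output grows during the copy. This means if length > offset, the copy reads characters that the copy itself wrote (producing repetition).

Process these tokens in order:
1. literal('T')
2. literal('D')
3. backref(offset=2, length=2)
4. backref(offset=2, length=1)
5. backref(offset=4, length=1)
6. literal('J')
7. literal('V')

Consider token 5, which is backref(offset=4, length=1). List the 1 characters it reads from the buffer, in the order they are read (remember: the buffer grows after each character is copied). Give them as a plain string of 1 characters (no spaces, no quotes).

Answer: D

Derivation:
Token 1: literal('T'). Output: "T"
Token 2: literal('D'). Output: "TD"
Token 3: backref(off=2, len=2). Copied 'TD' from pos 0. Output: "TDTD"
Token 4: backref(off=2, len=1). Copied 'T' from pos 2. Output: "TDTDT"
Token 5: backref(off=4, len=1). Buffer before: "TDTDT" (len 5)
  byte 1: read out[1]='D', append. Buffer now: "TDTDTD"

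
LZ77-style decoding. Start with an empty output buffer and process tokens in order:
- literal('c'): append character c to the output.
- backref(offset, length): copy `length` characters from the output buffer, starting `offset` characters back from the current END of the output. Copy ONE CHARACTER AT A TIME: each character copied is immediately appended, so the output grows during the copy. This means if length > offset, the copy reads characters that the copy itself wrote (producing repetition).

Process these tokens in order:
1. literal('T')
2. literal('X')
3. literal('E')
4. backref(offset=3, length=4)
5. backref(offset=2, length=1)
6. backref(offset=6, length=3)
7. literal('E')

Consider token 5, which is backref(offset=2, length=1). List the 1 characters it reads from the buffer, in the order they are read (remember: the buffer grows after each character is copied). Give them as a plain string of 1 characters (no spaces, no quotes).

Answer: E

Derivation:
Token 1: literal('T'). Output: "T"
Token 2: literal('X'). Output: "TX"
Token 3: literal('E'). Output: "TXE"
Token 4: backref(off=3, len=4) (overlapping!). Copied 'TXET' from pos 0. Output: "TXETXET"
Token 5: backref(off=2, len=1). Buffer before: "TXETXET" (len 7)
  byte 1: read out[5]='E', append. Buffer now: "TXETXETE"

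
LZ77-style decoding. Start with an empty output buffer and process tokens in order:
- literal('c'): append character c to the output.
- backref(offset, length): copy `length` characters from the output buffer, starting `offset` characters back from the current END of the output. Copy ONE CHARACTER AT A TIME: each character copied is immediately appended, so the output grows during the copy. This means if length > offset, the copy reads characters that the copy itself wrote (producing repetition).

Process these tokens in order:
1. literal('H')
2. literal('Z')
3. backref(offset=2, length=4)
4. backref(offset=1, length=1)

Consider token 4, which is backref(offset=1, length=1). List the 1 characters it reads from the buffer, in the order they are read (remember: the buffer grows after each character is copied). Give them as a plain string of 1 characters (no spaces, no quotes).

Token 1: literal('H'). Output: "H"
Token 2: literal('Z'). Output: "HZ"
Token 3: backref(off=2, len=4) (overlapping!). Copied 'HZHZ' from pos 0. Output: "HZHZHZ"
Token 4: backref(off=1, len=1). Buffer before: "HZHZHZ" (len 6)
  byte 1: read out[5]='Z', append. Buffer now: "HZHZHZZ"

Answer: Z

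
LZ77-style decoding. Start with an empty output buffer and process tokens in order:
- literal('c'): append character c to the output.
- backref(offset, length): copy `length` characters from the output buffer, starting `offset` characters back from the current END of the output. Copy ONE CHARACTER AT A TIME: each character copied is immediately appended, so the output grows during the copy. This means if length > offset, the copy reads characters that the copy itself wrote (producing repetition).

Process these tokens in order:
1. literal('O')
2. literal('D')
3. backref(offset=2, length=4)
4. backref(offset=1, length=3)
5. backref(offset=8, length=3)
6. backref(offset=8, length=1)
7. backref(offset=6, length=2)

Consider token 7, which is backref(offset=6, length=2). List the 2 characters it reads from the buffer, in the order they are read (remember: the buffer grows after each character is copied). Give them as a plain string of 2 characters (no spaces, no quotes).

Answer: DD

Derivation:
Token 1: literal('O'). Output: "O"
Token 2: literal('D'). Output: "OD"
Token 3: backref(off=2, len=4) (overlapping!). Copied 'ODOD' from pos 0. Output: "ODODOD"
Token 4: backref(off=1, len=3) (overlapping!). Copied 'DDD' from pos 5. Output: "ODODODDDD"
Token 5: backref(off=8, len=3). Copied 'DOD' from pos 1. Output: "ODODODDDDDOD"
Token 6: backref(off=8, len=1). Copied 'O' from pos 4. Output: "ODODODDDDDODO"
Token 7: backref(off=6, len=2). Buffer before: "ODODODDDDDODO" (len 13)
  byte 1: read out[7]='D', append. Buffer now: "ODODODDDDDODOD"
  byte 2: read out[8]='D', append. Buffer now: "ODODODDDDDODODD"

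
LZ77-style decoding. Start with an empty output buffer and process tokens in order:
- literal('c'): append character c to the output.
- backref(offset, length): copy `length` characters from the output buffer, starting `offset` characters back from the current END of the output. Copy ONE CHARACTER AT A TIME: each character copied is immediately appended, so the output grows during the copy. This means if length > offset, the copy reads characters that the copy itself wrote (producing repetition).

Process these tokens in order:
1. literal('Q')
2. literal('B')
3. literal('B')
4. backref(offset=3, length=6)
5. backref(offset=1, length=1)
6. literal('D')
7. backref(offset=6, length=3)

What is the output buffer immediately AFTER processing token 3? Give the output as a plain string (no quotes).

Token 1: literal('Q'). Output: "Q"
Token 2: literal('B'). Output: "QB"
Token 3: literal('B'). Output: "QBB"

Answer: QBB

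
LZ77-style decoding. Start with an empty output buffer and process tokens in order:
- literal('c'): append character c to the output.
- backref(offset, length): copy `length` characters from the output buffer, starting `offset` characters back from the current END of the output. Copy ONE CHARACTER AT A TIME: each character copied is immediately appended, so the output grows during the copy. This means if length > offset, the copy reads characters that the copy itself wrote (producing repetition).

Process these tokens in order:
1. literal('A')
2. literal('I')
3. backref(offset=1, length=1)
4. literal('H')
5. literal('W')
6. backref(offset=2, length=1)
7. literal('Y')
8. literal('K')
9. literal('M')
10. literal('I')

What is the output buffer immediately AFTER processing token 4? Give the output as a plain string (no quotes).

Answer: AIIH

Derivation:
Token 1: literal('A'). Output: "A"
Token 2: literal('I'). Output: "AI"
Token 3: backref(off=1, len=1). Copied 'I' from pos 1. Output: "AII"
Token 4: literal('H'). Output: "AIIH"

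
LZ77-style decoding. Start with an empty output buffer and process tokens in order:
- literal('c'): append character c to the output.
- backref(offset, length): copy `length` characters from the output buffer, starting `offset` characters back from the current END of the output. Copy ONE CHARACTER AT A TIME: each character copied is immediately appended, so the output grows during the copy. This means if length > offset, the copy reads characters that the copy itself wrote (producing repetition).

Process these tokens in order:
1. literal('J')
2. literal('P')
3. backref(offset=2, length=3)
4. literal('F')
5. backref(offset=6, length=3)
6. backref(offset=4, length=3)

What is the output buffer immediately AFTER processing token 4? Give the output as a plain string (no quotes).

Token 1: literal('J'). Output: "J"
Token 2: literal('P'). Output: "JP"
Token 3: backref(off=2, len=3) (overlapping!). Copied 'JPJ' from pos 0. Output: "JPJPJ"
Token 4: literal('F'). Output: "JPJPJF"

Answer: JPJPJF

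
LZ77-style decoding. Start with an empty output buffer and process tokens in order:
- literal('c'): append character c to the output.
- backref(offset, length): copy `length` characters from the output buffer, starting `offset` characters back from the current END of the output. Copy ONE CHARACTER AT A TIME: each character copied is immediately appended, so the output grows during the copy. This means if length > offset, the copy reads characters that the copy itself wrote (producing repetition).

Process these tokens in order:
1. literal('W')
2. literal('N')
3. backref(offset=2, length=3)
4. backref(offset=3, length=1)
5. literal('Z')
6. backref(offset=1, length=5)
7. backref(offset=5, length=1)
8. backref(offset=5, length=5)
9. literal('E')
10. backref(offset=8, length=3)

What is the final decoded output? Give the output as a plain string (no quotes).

Answer: WNWNWWZZZZZZZZZZZZEZZZ

Derivation:
Token 1: literal('W'). Output: "W"
Token 2: literal('N'). Output: "WN"
Token 3: backref(off=2, len=3) (overlapping!). Copied 'WNW' from pos 0. Output: "WNWNW"
Token 4: backref(off=3, len=1). Copied 'W' from pos 2. Output: "WNWNWW"
Token 5: literal('Z'). Output: "WNWNWWZ"
Token 6: backref(off=1, len=5) (overlapping!). Copied 'ZZZZZ' from pos 6. Output: "WNWNWWZZZZZZ"
Token 7: backref(off=5, len=1). Copied 'Z' from pos 7. Output: "WNWNWWZZZZZZZ"
Token 8: backref(off=5, len=5). Copied 'ZZZZZ' from pos 8. Output: "WNWNWWZZZZZZZZZZZZ"
Token 9: literal('E'). Output: "WNWNWWZZZZZZZZZZZZE"
Token 10: backref(off=8, len=3). Copied 'ZZZ' from pos 11. Output: "WNWNWWZZZZZZZZZZZZEZZZ"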